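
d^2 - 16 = (d - 4)*(d + 4)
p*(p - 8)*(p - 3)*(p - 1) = p^4 - 12*p^3 + 35*p^2 - 24*p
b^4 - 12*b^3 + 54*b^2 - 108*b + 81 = (b - 3)^4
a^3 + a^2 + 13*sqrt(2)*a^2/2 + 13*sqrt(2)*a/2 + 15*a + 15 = (a + 1)*(a + 3*sqrt(2)/2)*(a + 5*sqrt(2))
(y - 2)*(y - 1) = y^2 - 3*y + 2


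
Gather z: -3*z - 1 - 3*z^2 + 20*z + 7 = -3*z^2 + 17*z + 6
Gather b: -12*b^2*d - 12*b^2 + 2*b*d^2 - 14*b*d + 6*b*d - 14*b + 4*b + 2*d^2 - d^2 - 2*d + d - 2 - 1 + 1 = b^2*(-12*d - 12) + b*(2*d^2 - 8*d - 10) + d^2 - d - 2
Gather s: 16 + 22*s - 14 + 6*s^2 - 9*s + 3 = 6*s^2 + 13*s + 5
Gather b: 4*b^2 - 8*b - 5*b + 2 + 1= 4*b^2 - 13*b + 3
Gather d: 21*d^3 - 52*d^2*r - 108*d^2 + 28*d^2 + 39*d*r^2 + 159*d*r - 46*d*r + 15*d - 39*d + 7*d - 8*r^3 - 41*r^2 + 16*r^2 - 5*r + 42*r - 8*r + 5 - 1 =21*d^3 + d^2*(-52*r - 80) + d*(39*r^2 + 113*r - 17) - 8*r^3 - 25*r^2 + 29*r + 4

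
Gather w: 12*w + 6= 12*w + 6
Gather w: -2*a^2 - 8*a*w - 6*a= -2*a^2 - 8*a*w - 6*a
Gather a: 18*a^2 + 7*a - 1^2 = 18*a^2 + 7*a - 1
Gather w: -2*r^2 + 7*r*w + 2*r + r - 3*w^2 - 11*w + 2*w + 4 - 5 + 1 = -2*r^2 + 3*r - 3*w^2 + w*(7*r - 9)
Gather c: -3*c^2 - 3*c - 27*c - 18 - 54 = -3*c^2 - 30*c - 72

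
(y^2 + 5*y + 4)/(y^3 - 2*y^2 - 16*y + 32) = (y + 1)/(y^2 - 6*y + 8)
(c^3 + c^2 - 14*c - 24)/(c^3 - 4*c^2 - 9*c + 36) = (c + 2)/(c - 3)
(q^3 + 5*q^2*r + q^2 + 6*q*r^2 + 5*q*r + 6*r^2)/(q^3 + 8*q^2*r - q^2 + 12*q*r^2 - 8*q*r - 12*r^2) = (q^2 + 3*q*r + q + 3*r)/(q^2 + 6*q*r - q - 6*r)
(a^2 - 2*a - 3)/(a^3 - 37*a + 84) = (a + 1)/(a^2 + 3*a - 28)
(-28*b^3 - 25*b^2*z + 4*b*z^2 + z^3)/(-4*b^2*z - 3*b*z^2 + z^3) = (7*b + z)/z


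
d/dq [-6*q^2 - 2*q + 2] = -12*q - 2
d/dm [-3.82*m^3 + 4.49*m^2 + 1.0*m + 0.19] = -11.46*m^2 + 8.98*m + 1.0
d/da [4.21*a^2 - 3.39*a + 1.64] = 8.42*a - 3.39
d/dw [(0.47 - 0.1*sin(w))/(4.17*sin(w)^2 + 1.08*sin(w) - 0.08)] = (0.417*sin(w)^2 - 3.9198*sin(w) - 0.4996)*cos(w)/(17.3889*sin(w)^4 + 9.0072*sin(w)^3 + 0.4992*sin(w)^2 - 0.1728*sin(w) + 0.0064)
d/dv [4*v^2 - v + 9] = 8*v - 1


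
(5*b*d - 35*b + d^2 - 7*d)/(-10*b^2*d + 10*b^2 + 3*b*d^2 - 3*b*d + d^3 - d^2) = (7 - d)/(2*b*d - 2*b - d^2 + d)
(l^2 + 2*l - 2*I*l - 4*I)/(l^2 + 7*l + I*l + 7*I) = (l^2 + 2*l*(1 - I) - 4*I)/(l^2 + l*(7 + I) + 7*I)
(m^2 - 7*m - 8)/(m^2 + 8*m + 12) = (m^2 - 7*m - 8)/(m^2 + 8*m + 12)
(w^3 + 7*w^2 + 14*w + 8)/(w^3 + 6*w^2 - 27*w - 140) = (w^2 + 3*w + 2)/(w^2 + 2*w - 35)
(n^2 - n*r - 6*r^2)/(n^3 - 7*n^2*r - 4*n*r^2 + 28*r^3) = (n - 3*r)/(n^2 - 9*n*r + 14*r^2)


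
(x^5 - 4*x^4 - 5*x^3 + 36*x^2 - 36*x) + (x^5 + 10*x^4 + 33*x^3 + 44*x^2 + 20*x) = 2*x^5 + 6*x^4 + 28*x^3 + 80*x^2 - 16*x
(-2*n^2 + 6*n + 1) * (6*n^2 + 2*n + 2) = -12*n^4 + 32*n^3 + 14*n^2 + 14*n + 2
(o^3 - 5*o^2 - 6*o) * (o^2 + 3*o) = o^5 - 2*o^4 - 21*o^3 - 18*o^2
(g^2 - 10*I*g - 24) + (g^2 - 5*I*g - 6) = 2*g^2 - 15*I*g - 30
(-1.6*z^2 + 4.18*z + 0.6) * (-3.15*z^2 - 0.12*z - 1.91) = 5.04*z^4 - 12.975*z^3 + 0.6644*z^2 - 8.0558*z - 1.146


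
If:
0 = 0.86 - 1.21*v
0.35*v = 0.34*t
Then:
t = 0.73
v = 0.71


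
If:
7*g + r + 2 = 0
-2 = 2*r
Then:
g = -1/7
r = -1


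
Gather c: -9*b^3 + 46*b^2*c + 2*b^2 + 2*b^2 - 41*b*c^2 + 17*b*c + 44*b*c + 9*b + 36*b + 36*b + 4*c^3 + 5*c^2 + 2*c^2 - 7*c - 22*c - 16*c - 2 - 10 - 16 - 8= -9*b^3 + 4*b^2 + 81*b + 4*c^3 + c^2*(7 - 41*b) + c*(46*b^2 + 61*b - 45) - 36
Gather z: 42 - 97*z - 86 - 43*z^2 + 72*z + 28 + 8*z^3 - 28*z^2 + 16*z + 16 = 8*z^3 - 71*z^2 - 9*z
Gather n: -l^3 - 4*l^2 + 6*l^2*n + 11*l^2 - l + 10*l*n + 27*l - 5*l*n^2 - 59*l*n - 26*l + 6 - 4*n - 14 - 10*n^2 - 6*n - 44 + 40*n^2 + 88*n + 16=-l^3 + 7*l^2 + n^2*(30 - 5*l) + n*(6*l^2 - 49*l + 78) - 36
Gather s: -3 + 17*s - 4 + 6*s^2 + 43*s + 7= 6*s^2 + 60*s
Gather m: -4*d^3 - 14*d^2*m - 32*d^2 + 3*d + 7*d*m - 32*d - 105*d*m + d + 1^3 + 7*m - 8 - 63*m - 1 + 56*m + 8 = -4*d^3 - 32*d^2 - 28*d + m*(-14*d^2 - 98*d)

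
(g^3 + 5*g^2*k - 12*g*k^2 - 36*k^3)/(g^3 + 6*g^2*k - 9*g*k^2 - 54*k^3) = (g + 2*k)/(g + 3*k)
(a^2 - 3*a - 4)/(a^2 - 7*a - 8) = (a - 4)/(a - 8)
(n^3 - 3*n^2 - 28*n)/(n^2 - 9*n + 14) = n*(n + 4)/(n - 2)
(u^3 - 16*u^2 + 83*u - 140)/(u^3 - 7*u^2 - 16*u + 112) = (u - 5)/(u + 4)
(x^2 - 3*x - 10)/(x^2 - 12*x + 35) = (x + 2)/(x - 7)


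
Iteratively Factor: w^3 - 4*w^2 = (w - 4)*(w^2) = w*(w - 4)*(w)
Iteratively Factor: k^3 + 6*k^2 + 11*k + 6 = (k + 2)*(k^2 + 4*k + 3) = (k + 1)*(k + 2)*(k + 3)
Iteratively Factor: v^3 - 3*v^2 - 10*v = (v + 2)*(v^2 - 5*v) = v*(v + 2)*(v - 5)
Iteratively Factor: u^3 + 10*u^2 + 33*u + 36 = (u + 3)*(u^2 + 7*u + 12) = (u + 3)^2*(u + 4)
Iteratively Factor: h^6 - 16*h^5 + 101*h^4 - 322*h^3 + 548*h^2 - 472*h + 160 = (h - 2)*(h^5 - 14*h^4 + 73*h^3 - 176*h^2 + 196*h - 80) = (h - 4)*(h - 2)*(h^4 - 10*h^3 + 33*h^2 - 44*h + 20) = (h - 4)*(h - 2)*(h - 1)*(h^3 - 9*h^2 + 24*h - 20) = (h - 4)*(h - 2)^2*(h - 1)*(h^2 - 7*h + 10) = (h - 5)*(h - 4)*(h - 2)^2*(h - 1)*(h - 2)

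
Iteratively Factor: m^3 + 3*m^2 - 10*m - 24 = (m - 3)*(m^2 + 6*m + 8) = (m - 3)*(m + 2)*(m + 4)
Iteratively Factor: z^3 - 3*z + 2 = (z - 1)*(z^2 + z - 2) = (z - 1)^2*(z + 2)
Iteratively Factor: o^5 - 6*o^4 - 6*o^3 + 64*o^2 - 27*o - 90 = (o - 3)*(o^4 - 3*o^3 - 15*o^2 + 19*o + 30) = (o - 3)*(o - 2)*(o^3 - o^2 - 17*o - 15) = (o - 3)*(o - 2)*(o + 3)*(o^2 - 4*o - 5) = (o - 5)*(o - 3)*(o - 2)*(o + 3)*(o + 1)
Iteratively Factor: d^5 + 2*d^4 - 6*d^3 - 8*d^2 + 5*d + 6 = (d + 1)*(d^4 + d^3 - 7*d^2 - d + 6) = (d + 1)*(d + 3)*(d^3 - 2*d^2 - d + 2) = (d + 1)^2*(d + 3)*(d^2 - 3*d + 2) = (d - 2)*(d + 1)^2*(d + 3)*(d - 1)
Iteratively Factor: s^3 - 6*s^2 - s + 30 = (s - 3)*(s^2 - 3*s - 10) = (s - 5)*(s - 3)*(s + 2)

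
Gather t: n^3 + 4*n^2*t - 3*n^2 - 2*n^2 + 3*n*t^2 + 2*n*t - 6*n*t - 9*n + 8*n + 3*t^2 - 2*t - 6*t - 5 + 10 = n^3 - 5*n^2 - n + t^2*(3*n + 3) + t*(4*n^2 - 4*n - 8) + 5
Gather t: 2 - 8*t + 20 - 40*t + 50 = 72 - 48*t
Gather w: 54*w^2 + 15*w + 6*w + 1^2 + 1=54*w^2 + 21*w + 2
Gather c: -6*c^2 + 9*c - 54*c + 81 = -6*c^2 - 45*c + 81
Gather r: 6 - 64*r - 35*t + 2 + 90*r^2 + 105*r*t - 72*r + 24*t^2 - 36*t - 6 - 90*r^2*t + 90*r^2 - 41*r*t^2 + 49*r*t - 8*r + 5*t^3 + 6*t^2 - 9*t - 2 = r^2*(180 - 90*t) + r*(-41*t^2 + 154*t - 144) + 5*t^3 + 30*t^2 - 80*t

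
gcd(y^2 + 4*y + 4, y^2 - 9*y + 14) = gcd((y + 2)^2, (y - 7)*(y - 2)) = 1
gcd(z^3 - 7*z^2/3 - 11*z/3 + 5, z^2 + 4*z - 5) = z - 1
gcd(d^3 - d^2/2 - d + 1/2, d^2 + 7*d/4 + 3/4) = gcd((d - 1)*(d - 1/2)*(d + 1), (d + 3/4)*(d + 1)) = d + 1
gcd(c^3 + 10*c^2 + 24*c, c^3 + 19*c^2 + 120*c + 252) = c + 6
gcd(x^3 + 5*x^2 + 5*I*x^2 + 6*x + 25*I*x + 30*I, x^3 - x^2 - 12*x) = x + 3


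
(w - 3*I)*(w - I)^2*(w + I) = w^4 - 4*I*w^3 - 2*w^2 - 4*I*w - 3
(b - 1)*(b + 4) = b^2 + 3*b - 4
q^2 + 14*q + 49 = (q + 7)^2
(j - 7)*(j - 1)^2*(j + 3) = j^4 - 6*j^3 - 12*j^2 + 38*j - 21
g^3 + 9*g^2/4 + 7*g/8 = g*(g + 1/2)*(g + 7/4)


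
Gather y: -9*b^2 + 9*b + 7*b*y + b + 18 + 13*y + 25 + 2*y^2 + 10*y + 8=-9*b^2 + 10*b + 2*y^2 + y*(7*b + 23) + 51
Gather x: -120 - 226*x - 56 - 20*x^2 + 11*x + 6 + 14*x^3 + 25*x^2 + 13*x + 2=14*x^3 + 5*x^2 - 202*x - 168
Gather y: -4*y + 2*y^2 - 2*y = 2*y^2 - 6*y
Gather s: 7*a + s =7*a + s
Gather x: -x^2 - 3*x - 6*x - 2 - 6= -x^2 - 9*x - 8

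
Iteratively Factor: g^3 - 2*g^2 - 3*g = (g + 1)*(g^2 - 3*g) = g*(g + 1)*(g - 3)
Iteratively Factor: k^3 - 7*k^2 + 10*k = (k - 2)*(k^2 - 5*k) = (k - 5)*(k - 2)*(k)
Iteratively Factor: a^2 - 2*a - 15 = (a + 3)*(a - 5)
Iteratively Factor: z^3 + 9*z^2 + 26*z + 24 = (z + 3)*(z^2 + 6*z + 8) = (z + 3)*(z + 4)*(z + 2)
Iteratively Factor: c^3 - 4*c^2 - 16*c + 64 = (c - 4)*(c^2 - 16) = (c - 4)*(c + 4)*(c - 4)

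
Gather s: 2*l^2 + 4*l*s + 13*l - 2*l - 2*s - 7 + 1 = 2*l^2 + 11*l + s*(4*l - 2) - 6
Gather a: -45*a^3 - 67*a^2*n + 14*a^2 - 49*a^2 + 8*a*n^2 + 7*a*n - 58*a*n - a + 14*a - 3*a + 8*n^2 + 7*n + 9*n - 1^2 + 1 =-45*a^3 + a^2*(-67*n - 35) + a*(8*n^2 - 51*n + 10) + 8*n^2 + 16*n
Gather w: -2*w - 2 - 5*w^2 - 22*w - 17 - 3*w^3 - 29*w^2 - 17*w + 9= -3*w^3 - 34*w^2 - 41*w - 10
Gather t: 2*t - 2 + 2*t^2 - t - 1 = 2*t^2 + t - 3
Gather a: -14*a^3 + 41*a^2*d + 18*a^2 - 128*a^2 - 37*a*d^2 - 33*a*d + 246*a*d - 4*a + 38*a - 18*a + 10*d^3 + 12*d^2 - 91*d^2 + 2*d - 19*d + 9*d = -14*a^3 + a^2*(41*d - 110) + a*(-37*d^2 + 213*d + 16) + 10*d^3 - 79*d^2 - 8*d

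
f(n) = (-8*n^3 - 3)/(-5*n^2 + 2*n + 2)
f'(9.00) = 1.59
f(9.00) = 15.16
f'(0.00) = 1.50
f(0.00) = -1.50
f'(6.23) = 1.56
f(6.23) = 10.79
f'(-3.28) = 1.57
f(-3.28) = -4.79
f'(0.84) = -2255.91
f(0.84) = -50.93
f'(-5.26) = 1.58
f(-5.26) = -7.91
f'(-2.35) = 1.57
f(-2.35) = -3.33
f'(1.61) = -0.53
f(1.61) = 4.70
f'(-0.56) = 36.55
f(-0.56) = 2.32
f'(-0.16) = 4.04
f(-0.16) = -1.91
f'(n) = -24*n^2/(-5*n^2 + 2*n + 2) + (10*n - 2)*(-8*n^3 - 3)/(-5*n^2 + 2*n + 2)^2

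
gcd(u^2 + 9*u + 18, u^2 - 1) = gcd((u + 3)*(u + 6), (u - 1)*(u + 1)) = 1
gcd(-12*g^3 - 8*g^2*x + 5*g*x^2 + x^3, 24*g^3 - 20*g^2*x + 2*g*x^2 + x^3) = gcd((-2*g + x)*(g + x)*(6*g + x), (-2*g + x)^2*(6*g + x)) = -12*g^2 + 4*g*x + x^2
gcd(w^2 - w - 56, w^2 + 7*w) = w + 7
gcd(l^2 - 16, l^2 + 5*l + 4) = l + 4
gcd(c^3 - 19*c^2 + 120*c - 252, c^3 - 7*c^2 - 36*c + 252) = c^2 - 13*c + 42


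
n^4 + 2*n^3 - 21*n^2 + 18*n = n*(n - 3)*(n - 1)*(n + 6)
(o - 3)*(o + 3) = o^2 - 9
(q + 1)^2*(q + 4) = q^3 + 6*q^2 + 9*q + 4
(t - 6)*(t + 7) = t^2 + t - 42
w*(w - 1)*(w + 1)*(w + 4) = w^4 + 4*w^3 - w^2 - 4*w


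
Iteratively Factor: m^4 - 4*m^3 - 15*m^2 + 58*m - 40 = (m - 5)*(m^3 + m^2 - 10*m + 8) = (m - 5)*(m - 2)*(m^2 + 3*m - 4) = (m - 5)*(m - 2)*(m - 1)*(m + 4)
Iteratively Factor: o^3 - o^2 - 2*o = (o - 2)*(o^2 + o) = (o - 2)*(o + 1)*(o)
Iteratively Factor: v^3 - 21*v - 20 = (v + 4)*(v^2 - 4*v - 5) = (v - 5)*(v + 4)*(v + 1)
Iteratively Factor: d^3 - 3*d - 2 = (d - 2)*(d^2 + 2*d + 1) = (d - 2)*(d + 1)*(d + 1)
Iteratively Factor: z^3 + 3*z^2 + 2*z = (z + 2)*(z^2 + z) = (z + 1)*(z + 2)*(z)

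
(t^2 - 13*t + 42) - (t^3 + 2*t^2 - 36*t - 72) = -t^3 - t^2 + 23*t + 114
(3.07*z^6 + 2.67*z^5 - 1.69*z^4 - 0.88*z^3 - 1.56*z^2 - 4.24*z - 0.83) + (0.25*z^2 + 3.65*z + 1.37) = 3.07*z^6 + 2.67*z^5 - 1.69*z^4 - 0.88*z^3 - 1.31*z^2 - 0.59*z + 0.54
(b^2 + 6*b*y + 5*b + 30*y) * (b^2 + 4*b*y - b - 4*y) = b^4 + 10*b^3*y + 4*b^3 + 24*b^2*y^2 + 40*b^2*y - 5*b^2 + 96*b*y^2 - 50*b*y - 120*y^2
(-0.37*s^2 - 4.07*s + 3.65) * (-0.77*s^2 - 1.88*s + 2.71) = 0.2849*s^4 + 3.8295*s^3 + 3.8384*s^2 - 17.8917*s + 9.8915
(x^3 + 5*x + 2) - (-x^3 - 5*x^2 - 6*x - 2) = 2*x^3 + 5*x^2 + 11*x + 4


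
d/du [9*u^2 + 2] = 18*u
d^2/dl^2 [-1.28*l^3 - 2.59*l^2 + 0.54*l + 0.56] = -7.68*l - 5.18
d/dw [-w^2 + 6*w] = 6 - 2*w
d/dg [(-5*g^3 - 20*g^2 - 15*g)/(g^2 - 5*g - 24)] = 5*(-g^2 + 16*g + 8)/(g^2 - 16*g + 64)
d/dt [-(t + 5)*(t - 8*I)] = -2*t - 5 + 8*I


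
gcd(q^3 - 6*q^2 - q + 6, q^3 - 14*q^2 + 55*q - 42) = q^2 - 7*q + 6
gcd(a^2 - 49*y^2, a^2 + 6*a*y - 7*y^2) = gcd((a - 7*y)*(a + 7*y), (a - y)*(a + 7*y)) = a + 7*y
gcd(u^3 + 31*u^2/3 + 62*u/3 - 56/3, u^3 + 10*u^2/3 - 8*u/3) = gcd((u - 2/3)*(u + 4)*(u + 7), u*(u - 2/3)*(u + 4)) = u^2 + 10*u/3 - 8/3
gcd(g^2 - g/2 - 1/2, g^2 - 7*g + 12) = 1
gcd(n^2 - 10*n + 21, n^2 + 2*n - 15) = n - 3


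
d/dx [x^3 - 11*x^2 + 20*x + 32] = 3*x^2 - 22*x + 20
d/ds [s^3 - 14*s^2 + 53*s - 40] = 3*s^2 - 28*s + 53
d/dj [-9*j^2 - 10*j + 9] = -18*j - 10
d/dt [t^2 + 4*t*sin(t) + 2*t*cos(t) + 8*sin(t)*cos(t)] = -2*t*sin(t) + 4*t*cos(t) + 2*t + 4*sin(t) + 2*cos(t) + 8*cos(2*t)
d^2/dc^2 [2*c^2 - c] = 4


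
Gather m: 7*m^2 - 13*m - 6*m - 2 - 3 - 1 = 7*m^2 - 19*m - 6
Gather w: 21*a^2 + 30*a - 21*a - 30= 21*a^2 + 9*a - 30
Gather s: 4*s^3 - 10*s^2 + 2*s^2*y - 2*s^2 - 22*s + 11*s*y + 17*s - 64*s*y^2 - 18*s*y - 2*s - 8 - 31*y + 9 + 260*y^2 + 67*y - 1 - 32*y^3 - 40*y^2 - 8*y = 4*s^3 + s^2*(2*y - 12) + s*(-64*y^2 - 7*y - 7) - 32*y^3 + 220*y^2 + 28*y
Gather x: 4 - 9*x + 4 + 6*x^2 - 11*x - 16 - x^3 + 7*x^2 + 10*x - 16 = -x^3 + 13*x^2 - 10*x - 24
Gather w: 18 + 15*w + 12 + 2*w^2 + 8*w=2*w^2 + 23*w + 30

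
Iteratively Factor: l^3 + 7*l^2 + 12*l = (l + 3)*(l^2 + 4*l) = (l + 3)*(l + 4)*(l)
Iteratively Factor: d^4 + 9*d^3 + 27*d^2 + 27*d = (d + 3)*(d^3 + 6*d^2 + 9*d) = (d + 3)^2*(d^2 + 3*d) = (d + 3)^3*(d)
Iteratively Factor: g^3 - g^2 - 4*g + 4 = (g + 2)*(g^2 - 3*g + 2) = (g - 2)*(g + 2)*(g - 1)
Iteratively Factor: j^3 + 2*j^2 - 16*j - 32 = (j - 4)*(j^2 + 6*j + 8) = (j - 4)*(j + 2)*(j + 4)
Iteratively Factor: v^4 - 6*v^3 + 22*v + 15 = (v - 5)*(v^3 - v^2 - 5*v - 3) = (v - 5)*(v + 1)*(v^2 - 2*v - 3) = (v - 5)*(v + 1)^2*(v - 3)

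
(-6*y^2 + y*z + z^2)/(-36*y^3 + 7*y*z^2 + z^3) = 1/(6*y + z)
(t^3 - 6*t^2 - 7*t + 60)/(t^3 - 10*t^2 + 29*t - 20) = (t + 3)/(t - 1)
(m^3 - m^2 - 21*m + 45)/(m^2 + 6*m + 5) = (m^2 - 6*m + 9)/(m + 1)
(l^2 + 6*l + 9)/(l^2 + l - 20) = (l^2 + 6*l + 9)/(l^2 + l - 20)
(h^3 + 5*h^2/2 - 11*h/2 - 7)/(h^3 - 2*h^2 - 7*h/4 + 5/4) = 2*(2*h^2 + 3*h - 14)/(4*h^2 - 12*h + 5)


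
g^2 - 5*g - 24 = (g - 8)*(g + 3)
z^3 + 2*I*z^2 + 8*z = z*(z - 2*I)*(z + 4*I)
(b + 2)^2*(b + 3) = b^3 + 7*b^2 + 16*b + 12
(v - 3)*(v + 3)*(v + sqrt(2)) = v^3 + sqrt(2)*v^2 - 9*v - 9*sqrt(2)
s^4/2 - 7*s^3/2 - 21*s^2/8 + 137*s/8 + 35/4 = (s/2 + 1)*(s - 7)*(s - 5/2)*(s + 1/2)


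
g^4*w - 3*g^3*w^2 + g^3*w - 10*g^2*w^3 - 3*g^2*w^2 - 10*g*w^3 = g*(g - 5*w)*(g + 2*w)*(g*w + w)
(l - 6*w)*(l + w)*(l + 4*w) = l^3 - l^2*w - 26*l*w^2 - 24*w^3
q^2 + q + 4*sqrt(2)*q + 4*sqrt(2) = (q + 1)*(q + 4*sqrt(2))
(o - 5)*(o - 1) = o^2 - 6*o + 5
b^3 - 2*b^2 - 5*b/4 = b*(b - 5/2)*(b + 1/2)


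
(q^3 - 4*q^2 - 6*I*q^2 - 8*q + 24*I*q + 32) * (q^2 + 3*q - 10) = q^5 - q^4 - 6*I*q^4 - 30*q^3 + 6*I*q^3 + 48*q^2 + 132*I*q^2 + 176*q - 240*I*q - 320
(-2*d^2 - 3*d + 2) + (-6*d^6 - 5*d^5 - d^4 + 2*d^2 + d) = -6*d^6 - 5*d^5 - d^4 - 2*d + 2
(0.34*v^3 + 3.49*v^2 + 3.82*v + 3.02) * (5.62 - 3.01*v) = -1.0234*v^4 - 8.5941*v^3 + 8.1156*v^2 + 12.3782*v + 16.9724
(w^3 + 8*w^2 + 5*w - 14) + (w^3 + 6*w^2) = 2*w^3 + 14*w^2 + 5*w - 14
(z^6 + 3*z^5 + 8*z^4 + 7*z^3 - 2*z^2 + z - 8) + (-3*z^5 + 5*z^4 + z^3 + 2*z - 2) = z^6 + 13*z^4 + 8*z^3 - 2*z^2 + 3*z - 10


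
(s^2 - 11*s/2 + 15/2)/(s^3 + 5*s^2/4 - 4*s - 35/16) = 8*(2*s^2 - 11*s + 15)/(16*s^3 + 20*s^2 - 64*s - 35)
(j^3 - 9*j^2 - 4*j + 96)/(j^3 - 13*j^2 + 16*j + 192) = (j - 4)/(j - 8)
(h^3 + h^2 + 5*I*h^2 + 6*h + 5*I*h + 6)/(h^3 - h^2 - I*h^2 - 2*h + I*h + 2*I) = (h + 6*I)/(h - 2)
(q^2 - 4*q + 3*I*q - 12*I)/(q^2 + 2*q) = (q^2 + q*(-4 + 3*I) - 12*I)/(q*(q + 2))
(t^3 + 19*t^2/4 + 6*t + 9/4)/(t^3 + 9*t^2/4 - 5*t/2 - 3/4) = (4*t^2 + 7*t + 3)/(4*t^2 - 3*t - 1)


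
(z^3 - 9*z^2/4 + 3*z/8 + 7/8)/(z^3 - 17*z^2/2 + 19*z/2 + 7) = (4*z^2 - 11*z + 7)/(4*(z^2 - 9*z + 14))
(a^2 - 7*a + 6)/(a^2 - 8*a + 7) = (a - 6)/(a - 7)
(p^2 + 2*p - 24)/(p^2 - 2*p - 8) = (p + 6)/(p + 2)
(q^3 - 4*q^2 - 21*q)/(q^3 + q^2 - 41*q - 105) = q/(q + 5)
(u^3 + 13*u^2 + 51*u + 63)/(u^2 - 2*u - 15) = (u^2 + 10*u + 21)/(u - 5)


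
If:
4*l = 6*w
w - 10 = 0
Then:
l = 15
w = 10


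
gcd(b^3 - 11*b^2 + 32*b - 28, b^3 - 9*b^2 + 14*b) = b^2 - 9*b + 14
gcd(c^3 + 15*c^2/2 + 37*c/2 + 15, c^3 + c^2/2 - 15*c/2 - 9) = c + 2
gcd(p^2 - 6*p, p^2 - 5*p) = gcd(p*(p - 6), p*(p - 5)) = p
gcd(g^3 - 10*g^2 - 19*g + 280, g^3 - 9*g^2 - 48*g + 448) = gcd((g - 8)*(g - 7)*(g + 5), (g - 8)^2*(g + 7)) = g - 8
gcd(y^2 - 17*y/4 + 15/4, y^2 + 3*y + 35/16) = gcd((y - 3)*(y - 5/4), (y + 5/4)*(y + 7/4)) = 1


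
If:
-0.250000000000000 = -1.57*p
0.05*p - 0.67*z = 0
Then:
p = 0.16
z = 0.01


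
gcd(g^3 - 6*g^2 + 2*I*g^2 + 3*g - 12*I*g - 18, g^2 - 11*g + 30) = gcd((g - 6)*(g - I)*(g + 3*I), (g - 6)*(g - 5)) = g - 6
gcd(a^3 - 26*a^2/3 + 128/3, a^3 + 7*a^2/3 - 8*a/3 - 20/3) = a + 2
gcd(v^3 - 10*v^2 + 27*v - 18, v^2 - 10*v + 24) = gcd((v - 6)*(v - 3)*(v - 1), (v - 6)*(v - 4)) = v - 6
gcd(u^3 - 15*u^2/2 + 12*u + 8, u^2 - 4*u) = u - 4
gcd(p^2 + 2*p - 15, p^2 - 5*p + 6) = p - 3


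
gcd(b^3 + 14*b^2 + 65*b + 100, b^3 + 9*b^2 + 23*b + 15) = b + 5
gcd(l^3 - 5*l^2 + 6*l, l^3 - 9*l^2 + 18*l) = l^2 - 3*l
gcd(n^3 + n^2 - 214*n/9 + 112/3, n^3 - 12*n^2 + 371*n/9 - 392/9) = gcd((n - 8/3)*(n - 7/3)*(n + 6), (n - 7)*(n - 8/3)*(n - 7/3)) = n^2 - 5*n + 56/9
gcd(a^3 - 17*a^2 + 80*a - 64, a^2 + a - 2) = a - 1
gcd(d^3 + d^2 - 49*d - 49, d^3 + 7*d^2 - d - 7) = d^2 + 8*d + 7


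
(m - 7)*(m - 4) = m^2 - 11*m + 28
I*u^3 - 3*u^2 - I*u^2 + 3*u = u*(u + 3*I)*(I*u - I)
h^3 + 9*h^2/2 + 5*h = h*(h + 2)*(h + 5/2)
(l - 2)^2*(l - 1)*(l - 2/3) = l^4 - 17*l^3/3 + 34*l^2/3 - 28*l/3 + 8/3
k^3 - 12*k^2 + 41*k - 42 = (k - 7)*(k - 3)*(k - 2)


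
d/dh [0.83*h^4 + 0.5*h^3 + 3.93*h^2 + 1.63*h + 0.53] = 3.32*h^3 + 1.5*h^2 + 7.86*h + 1.63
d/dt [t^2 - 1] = 2*t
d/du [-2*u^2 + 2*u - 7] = 2 - 4*u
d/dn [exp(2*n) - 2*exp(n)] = 2*(exp(n) - 1)*exp(n)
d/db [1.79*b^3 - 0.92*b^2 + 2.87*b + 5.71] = 5.37*b^2 - 1.84*b + 2.87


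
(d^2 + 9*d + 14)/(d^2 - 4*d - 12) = (d + 7)/(d - 6)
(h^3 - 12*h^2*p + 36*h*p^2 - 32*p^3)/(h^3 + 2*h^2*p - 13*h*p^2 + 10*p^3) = (-h^2 + 10*h*p - 16*p^2)/(-h^2 - 4*h*p + 5*p^2)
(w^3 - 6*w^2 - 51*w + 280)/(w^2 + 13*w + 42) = (w^2 - 13*w + 40)/(w + 6)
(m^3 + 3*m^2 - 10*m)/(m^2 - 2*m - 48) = m*(-m^2 - 3*m + 10)/(-m^2 + 2*m + 48)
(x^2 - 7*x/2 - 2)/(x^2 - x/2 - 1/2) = (x - 4)/(x - 1)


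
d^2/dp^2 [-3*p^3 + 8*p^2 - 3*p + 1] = 16 - 18*p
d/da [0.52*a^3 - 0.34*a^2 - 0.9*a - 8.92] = 1.56*a^2 - 0.68*a - 0.9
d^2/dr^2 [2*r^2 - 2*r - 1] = 4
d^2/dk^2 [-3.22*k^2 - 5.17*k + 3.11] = -6.44000000000000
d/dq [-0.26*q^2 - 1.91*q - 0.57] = -0.52*q - 1.91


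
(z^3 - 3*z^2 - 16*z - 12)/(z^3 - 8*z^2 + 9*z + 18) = (z + 2)/(z - 3)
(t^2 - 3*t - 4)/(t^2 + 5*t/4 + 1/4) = 4*(t - 4)/(4*t + 1)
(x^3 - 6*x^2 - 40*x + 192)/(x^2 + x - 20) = (x^2 - 2*x - 48)/(x + 5)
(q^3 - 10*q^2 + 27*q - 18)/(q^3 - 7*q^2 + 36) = (q - 1)/(q + 2)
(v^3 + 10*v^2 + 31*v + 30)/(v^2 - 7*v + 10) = (v^3 + 10*v^2 + 31*v + 30)/(v^2 - 7*v + 10)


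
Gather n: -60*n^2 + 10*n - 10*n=-60*n^2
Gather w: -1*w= -w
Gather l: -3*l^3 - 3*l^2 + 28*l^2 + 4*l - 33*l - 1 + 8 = -3*l^3 + 25*l^2 - 29*l + 7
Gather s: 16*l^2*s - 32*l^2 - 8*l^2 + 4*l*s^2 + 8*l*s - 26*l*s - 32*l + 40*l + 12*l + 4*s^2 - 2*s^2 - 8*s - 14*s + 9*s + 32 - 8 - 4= -40*l^2 + 20*l + s^2*(4*l + 2) + s*(16*l^2 - 18*l - 13) + 20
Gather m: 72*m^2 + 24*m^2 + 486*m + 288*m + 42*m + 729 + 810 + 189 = 96*m^2 + 816*m + 1728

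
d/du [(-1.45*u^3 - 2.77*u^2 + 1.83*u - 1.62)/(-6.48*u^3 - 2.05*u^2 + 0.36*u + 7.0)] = (-3.5527136788005e-15*u^5 - 14.9771*u^4 + 22.6728*u^3 - 59.1885*u^2 - 45.422*u + 13.3932)/(41.9904*u^6 + 26.568*u^5 - 0.463100000000001*u^4 - 92.196*u^3 - 28.5704*u^2 + 5.04*u + 49.0)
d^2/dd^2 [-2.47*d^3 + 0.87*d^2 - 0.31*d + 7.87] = 1.74 - 14.82*d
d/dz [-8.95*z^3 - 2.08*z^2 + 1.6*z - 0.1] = -26.85*z^2 - 4.16*z + 1.6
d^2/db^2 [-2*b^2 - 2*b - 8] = -4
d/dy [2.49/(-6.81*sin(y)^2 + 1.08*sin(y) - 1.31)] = (33.9138*sin(y) - 2.6892)*cos(y)/(6.81*sin(y)^2 - 1.08*sin(y) + 1.31)^2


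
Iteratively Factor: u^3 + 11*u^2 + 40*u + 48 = (u + 3)*(u^2 + 8*u + 16) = (u + 3)*(u + 4)*(u + 4)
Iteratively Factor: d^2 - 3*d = (d - 3)*(d)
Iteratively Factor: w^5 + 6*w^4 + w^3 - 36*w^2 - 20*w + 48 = (w - 2)*(w^4 + 8*w^3 + 17*w^2 - 2*w - 24) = (w - 2)*(w + 3)*(w^3 + 5*w^2 + 2*w - 8) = (w - 2)*(w + 2)*(w + 3)*(w^2 + 3*w - 4) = (w - 2)*(w - 1)*(w + 2)*(w + 3)*(w + 4)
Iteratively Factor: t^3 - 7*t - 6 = (t - 3)*(t^2 + 3*t + 2) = (t - 3)*(t + 1)*(t + 2)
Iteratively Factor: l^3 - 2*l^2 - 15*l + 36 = (l - 3)*(l^2 + l - 12) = (l - 3)^2*(l + 4)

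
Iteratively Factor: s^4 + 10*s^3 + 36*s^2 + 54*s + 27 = (s + 1)*(s^3 + 9*s^2 + 27*s + 27) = (s + 1)*(s + 3)*(s^2 + 6*s + 9) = (s + 1)*(s + 3)^2*(s + 3)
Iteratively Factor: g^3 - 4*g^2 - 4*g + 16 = (g + 2)*(g^2 - 6*g + 8) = (g - 2)*(g + 2)*(g - 4)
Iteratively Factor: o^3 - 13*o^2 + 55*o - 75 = (o - 3)*(o^2 - 10*o + 25) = (o - 5)*(o - 3)*(o - 5)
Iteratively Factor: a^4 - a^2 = (a + 1)*(a^3 - a^2) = a*(a + 1)*(a^2 - a) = a*(a - 1)*(a + 1)*(a)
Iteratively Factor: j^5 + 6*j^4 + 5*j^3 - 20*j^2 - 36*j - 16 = (j - 2)*(j^4 + 8*j^3 + 21*j^2 + 22*j + 8) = (j - 2)*(j + 2)*(j^3 + 6*j^2 + 9*j + 4) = (j - 2)*(j + 1)*(j + 2)*(j^2 + 5*j + 4) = (j - 2)*(j + 1)*(j + 2)*(j + 4)*(j + 1)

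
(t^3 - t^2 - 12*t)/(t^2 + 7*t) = (t^2 - t - 12)/(t + 7)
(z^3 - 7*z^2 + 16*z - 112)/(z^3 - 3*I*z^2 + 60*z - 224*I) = (z^2 + z*(-7 + 4*I) - 28*I)/(z^2 + I*z + 56)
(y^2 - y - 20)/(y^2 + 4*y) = (y - 5)/y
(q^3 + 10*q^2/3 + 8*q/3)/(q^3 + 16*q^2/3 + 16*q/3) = (q + 2)/(q + 4)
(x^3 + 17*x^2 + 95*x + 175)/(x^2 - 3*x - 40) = (x^2 + 12*x + 35)/(x - 8)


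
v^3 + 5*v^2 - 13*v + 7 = (v - 1)^2*(v + 7)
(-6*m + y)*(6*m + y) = -36*m^2 + y^2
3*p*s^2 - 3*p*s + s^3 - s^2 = s*(3*p + s)*(s - 1)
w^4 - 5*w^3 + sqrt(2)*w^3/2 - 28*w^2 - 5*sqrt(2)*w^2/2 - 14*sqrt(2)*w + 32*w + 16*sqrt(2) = (w - 8)*(w - 1)*(w + 4)*(w + sqrt(2)/2)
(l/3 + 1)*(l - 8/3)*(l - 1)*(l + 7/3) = l^4/3 + 5*l^3/9 - 89*l^2/27 - 103*l/27 + 56/9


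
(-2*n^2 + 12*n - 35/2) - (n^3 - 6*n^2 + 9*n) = -n^3 + 4*n^2 + 3*n - 35/2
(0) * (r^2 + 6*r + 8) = 0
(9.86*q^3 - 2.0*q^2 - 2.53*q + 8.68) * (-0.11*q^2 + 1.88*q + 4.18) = -1.0846*q^5 + 18.7568*q^4 + 37.7331*q^3 - 14.0712*q^2 + 5.743*q + 36.2824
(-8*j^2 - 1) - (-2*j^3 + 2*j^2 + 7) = 2*j^3 - 10*j^2 - 8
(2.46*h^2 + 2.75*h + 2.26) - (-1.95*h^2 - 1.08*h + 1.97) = 4.41*h^2 + 3.83*h + 0.29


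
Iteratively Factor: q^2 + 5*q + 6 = (q + 2)*(q + 3)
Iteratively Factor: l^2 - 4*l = (l)*(l - 4)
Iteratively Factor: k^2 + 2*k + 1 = (k + 1)*(k + 1)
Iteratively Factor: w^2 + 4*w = (w + 4)*(w)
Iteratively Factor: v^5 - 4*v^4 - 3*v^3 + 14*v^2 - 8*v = (v + 2)*(v^4 - 6*v^3 + 9*v^2 - 4*v) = (v - 4)*(v + 2)*(v^3 - 2*v^2 + v) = (v - 4)*(v - 1)*(v + 2)*(v^2 - v) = v*(v - 4)*(v - 1)*(v + 2)*(v - 1)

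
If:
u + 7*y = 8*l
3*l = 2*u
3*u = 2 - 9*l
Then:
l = 4/27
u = 2/9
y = 26/189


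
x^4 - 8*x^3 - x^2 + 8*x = x*(x - 8)*(x - 1)*(x + 1)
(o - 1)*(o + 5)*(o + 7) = o^3 + 11*o^2 + 23*o - 35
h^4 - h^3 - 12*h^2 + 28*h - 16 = (h - 2)^2*(h - 1)*(h + 4)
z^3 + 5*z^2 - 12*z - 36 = (z - 3)*(z + 2)*(z + 6)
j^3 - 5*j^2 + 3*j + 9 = (j - 3)^2*(j + 1)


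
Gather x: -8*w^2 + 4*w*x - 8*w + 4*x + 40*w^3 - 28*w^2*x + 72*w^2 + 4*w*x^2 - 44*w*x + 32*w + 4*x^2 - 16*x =40*w^3 + 64*w^2 + 24*w + x^2*(4*w + 4) + x*(-28*w^2 - 40*w - 12)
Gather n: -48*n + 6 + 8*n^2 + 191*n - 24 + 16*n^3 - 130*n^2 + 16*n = 16*n^3 - 122*n^2 + 159*n - 18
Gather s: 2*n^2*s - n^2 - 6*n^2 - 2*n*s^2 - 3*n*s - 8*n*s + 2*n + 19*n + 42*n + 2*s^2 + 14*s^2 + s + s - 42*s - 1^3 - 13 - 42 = -7*n^2 + 63*n + s^2*(16 - 2*n) + s*(2*n^2 - 11*n - 40) - 56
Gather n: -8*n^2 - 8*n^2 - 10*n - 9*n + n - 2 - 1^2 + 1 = -16*n^2 - 18*n - 2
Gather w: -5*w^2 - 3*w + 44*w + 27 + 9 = -5*w^2 + 41*w + 36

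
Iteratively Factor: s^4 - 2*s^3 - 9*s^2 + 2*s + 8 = (s - 4)*(s^3 + 2*s^2 - s - 2) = (s - 4)*(s + 2)*(s^2 - 1) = (s - 4)*(s + 1)*(s + 2)*(s - 1)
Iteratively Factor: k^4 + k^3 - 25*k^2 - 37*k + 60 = (k - 1)*(k^3 + 2*k^2 - 23*k - 60) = (k - 1)*(k + 3)*(k^2 - k - 20) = (k - 1)*(k + 3)*(k + 4)*(k - 5)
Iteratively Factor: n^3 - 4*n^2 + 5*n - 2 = (n - 1)*(n^2 - 3*n + 2) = (n - 1)^2*(n - 2)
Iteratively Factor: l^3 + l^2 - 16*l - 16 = (l + 4)*(l^2 - 3*l - 4) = (l - 4)*(l + 4)*(l + 1)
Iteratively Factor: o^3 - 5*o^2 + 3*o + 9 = (o - 3)*(o^2 - 2*o - 3) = (o - 3)^2*(o + 1)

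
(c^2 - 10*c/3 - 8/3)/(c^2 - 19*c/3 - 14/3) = (c - 4)/(c - 7)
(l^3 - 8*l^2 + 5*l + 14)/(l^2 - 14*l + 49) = (l^2 - l - 2)/(l - 7)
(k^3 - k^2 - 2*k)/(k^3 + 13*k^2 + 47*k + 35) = k*(k - 2)/(k^2 + 12*k + 35)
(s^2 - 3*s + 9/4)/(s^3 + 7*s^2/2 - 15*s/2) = (s - 3/2)/(s*(s + 5))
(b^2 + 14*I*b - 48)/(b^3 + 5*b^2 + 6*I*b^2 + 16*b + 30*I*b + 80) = (b + 6*I)/(b^2 + b*(5 - 2*I) - 10*I)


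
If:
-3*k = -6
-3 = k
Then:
No Solution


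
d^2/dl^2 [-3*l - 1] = 0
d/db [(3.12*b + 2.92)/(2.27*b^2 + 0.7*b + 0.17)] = (7.0824*b^2 + 2.184*b - (3.12*b + 2.92)*(4.54*b + 0.7) + 0.5304)/(2.27*b^2 + 0.7*b + 0.17)^2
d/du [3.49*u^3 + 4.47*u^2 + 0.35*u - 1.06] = 10.47*u^2 + 8.94*u + 0.35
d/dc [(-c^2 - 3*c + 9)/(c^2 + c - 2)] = (2*c^2 - 14*c - 3)/(c^4 + 2*c^3 - 3*c^2 - 4*c + 4)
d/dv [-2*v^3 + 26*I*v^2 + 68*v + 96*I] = -6*v^2 + 52*I*v + 68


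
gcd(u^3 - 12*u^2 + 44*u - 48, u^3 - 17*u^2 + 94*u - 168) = u^2 - 10*u + 24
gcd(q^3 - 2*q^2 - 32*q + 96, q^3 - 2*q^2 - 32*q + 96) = q^3 - 2*q^2 - 32*q + 96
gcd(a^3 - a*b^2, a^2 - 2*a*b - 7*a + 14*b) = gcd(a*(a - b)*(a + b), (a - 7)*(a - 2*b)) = 1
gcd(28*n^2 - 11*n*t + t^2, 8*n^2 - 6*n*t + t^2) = -4*n + t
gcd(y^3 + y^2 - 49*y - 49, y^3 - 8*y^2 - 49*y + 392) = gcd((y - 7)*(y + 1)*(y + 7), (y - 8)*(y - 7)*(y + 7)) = y^2 - 49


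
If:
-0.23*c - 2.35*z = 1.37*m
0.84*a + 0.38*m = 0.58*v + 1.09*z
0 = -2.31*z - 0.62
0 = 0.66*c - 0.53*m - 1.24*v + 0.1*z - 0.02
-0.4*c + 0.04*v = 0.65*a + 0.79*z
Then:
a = -0.24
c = 0.96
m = 0.30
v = 0.35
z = -0.27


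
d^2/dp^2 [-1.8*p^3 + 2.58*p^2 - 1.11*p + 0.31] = 5.16 - 10.8*p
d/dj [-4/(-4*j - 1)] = -16/(4*j + 1)^2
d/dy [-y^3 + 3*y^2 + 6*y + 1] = -3*y^2 + 6*y + 6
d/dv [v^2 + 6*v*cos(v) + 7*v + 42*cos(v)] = -6*v*sin(v) + 2*v - 42*sin(v) + 6*cos(v) + 7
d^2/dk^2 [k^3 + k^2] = 6*k + 2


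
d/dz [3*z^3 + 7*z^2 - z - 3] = 9*z^2 + 14*z - 1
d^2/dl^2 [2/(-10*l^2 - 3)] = 120*(1 - 10*l^2)/(10*l^2 + 3)^3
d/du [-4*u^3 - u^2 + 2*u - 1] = -12*u^2 - 2*u + 2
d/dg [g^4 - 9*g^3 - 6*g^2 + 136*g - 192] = 4*g^3 - 27*g^2 - 12*g + 136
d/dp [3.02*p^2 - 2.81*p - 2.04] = 6.04*p - 2.81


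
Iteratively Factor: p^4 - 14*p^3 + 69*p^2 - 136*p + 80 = (p - 1)*(p^3 - 13*p^2 + 56*p - 80) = (p - 4)*(p - 1)*(p^2 - 9*p + 20) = (p - 5)*(p - 4)*(p - 1)*(p - 4)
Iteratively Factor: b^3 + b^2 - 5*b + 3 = (b + 3)*(b^2 - 2*b + 1) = (b - 1)*(b + 3)*(b - 1)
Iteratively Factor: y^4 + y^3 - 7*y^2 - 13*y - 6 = (y + 1)*(y^3 - 7*y - 6) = (y - 3)*(y + 1)*(y^2 + 3*y + 2) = (y - 3)*(y + 1)^2*(y + 2)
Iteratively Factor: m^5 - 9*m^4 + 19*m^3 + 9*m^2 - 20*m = (m + 1)*(m^4 - 10*m^3 + 29*m^2 - 20*m) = (m - 5)*(m + 1)*(m^3 - 5*m^2 + 4*m) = m*(m - 5)*(m + 1)*(m^2 - 5*m + 4) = m*(m - 5)*(m - 1)*(m + 1)*(m - 4)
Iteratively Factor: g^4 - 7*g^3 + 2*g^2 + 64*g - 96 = (g - 4)*(g^3 - 3*g^2 - 10*g + 24) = (g - 4)*(g + 3)*(g^2 - 6*g + 8) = (g - 4)^2*(g + 3)*(g - 2)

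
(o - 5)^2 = o^2 - 10*o + 25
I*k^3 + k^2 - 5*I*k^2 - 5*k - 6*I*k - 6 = (k - 6)*(k - I)*(I*k + I)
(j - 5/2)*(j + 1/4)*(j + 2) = j^3 - j^2/4 - 41*j/8 - 5/4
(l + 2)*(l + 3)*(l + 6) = l^3 + 11*l^2 + 36*l + 36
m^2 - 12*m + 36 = (m - 6)^2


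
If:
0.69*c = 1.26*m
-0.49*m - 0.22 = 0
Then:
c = -0.82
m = -0.45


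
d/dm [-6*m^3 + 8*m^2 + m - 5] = -18*m^2 + 16*m + 1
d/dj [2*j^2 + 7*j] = 4*j + 7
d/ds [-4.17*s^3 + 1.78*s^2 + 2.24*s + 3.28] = -12.51*s^2 + 3.56*s + 2.24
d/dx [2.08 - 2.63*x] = -2.63000000000000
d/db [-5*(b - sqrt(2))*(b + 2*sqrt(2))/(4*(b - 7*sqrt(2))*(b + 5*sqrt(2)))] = 15*(sqrt(2)*b^2 + 44*b + 26*sqrt(2))/(4*(b^4 - 4*sqrt(2)*b^3 - 132*b^2 + 280*sqrt(2)*b + 4900))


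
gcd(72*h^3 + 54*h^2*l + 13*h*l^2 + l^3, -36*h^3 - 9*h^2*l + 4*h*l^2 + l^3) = 12*h^2 + 7*h*l + l^2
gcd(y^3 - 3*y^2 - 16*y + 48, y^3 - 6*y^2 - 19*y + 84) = y^2 + y - 12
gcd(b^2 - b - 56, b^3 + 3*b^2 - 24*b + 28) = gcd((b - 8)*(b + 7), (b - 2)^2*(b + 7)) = b + 7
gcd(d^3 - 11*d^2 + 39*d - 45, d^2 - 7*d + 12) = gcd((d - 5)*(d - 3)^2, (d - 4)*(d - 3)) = d - 3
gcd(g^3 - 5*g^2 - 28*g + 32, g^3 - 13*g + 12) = g^2 + 3*g - 4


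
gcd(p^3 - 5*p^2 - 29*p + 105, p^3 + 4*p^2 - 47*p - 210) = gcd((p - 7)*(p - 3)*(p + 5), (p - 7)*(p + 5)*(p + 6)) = p^2 - 2*p - 35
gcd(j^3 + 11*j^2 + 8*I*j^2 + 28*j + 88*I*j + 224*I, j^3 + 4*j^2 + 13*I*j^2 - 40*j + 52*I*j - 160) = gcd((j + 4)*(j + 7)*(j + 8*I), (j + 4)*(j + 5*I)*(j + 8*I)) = j^2 + j*(4 + 8*I) + 32*I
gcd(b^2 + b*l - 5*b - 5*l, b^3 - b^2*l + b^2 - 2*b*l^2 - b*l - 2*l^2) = b + l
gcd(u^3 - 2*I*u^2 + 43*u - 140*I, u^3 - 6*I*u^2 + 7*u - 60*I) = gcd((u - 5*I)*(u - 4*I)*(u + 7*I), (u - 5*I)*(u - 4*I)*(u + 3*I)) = u^2 - 9*I*u - 20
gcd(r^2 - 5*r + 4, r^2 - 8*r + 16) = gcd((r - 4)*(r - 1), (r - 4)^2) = r - 4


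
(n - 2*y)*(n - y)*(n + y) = n^3 - 2*n^2*y - n*y^2 + 2*y^3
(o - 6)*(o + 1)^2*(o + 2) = o^4 - 2*o^3 - 19*o^2 - 28*o - 12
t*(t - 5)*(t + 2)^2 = t^4 - t^3 - 16*t^2 - 20*t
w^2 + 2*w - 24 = (w - 4)*(w + 6)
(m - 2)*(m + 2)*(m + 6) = m^3 + 6*m^2 - 4*m - 24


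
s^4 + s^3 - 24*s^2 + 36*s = s*(s - 3)*(s - 2)*(s + 6)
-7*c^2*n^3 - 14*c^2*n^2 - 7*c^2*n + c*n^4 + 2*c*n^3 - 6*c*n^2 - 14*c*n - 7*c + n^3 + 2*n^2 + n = (-7*c + n)*(n + 1)^2*(c*n + 1)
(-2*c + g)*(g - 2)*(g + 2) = -2*c*g^2 + 8*c + g^3 - 4*g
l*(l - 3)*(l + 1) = l^3 - 2*l^2 - 3*l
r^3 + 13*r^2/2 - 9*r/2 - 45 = (r - 5/2)*(r + 3)*(r + 6)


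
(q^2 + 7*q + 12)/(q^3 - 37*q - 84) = 1/(q - 7)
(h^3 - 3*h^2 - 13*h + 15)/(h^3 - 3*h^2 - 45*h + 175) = (h^2 + 2*h - 3)/(h^2 + 2*h - 35)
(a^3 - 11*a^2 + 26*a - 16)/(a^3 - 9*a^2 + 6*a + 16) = (a - 1)/(a + 1)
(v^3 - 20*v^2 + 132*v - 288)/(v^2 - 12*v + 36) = v - 8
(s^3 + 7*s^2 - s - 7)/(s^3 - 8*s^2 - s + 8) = (s + 7)/(s - 8)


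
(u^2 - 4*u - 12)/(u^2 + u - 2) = (u - 6)/(u - 1)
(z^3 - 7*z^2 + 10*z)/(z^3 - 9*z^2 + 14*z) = (z - 5)/(z - 7)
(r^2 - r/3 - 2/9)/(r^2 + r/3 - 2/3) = (r + 1/3)/(r + 1)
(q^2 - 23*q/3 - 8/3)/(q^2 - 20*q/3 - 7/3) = (q - 8)/(q - 7)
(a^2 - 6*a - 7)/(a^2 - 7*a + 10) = (a^2 - 6*a - 7)/(a^2 - 7*a + 10)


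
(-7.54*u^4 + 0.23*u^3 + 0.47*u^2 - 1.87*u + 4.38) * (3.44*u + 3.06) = -25.9376*u^5 - 22.2812*u^4 + 2.3206*u^3 - 4.9946*u^2 + 9.345*u + 13.4028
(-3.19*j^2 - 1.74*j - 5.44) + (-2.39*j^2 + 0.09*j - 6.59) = -5.58*j^2 - 1.65*j - 12.03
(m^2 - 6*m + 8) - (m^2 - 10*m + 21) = 4*m - 13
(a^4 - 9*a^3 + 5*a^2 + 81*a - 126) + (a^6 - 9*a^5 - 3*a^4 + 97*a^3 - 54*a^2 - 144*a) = a^6 - 9*a^5 - 2*a^4 + 88*a^3 - 49*a^2 - 63*a - 126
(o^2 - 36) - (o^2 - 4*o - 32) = 4*o - 4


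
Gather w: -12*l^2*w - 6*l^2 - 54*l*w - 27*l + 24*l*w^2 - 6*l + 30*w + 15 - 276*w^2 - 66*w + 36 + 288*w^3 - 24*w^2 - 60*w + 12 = -6*l^2 - 33*l + 288*w^3 + w^2*(24*l - 300) + w*(-12*l^2 - 54*l - 96) + 63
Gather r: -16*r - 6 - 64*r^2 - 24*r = -64*r^2 - 40*r - 6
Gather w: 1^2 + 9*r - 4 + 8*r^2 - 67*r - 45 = 8*r^2 - 58*r - 48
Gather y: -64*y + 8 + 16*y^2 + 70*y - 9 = 16*y^2 + 6*y - 1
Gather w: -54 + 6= -48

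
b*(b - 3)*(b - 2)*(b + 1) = b^4 - 4*b^3 + b^2 + 6*b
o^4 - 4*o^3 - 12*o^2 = o^2*(o - 6)*(o + 2)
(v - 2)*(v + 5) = v^2 + 3*v - 10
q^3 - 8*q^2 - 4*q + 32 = (q - 8)*(q - 2)*(q + 2)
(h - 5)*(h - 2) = h^2 - 7*h + 10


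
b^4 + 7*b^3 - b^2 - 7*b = b*(b - 1)*(b + 1)*(b + 7)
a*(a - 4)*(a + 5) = a^3 + a^2 - 20*a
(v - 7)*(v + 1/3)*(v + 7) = v^3 + v^2/3 - 49*v - 49/3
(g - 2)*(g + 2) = g^2 - 4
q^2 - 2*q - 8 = (q - 4)*(q + 2)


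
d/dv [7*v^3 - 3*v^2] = 3*v*(7*v - 2)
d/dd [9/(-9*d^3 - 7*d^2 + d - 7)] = 9*(27*d^2 + 14*d - 1)/(9*d^3 + 7*d^2 - d + 7)^2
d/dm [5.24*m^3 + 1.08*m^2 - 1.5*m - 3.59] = 15.72*m^2 + 2.16*m - 1.5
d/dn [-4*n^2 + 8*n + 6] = 8 - 8*n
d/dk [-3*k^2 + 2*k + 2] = 2 - 6*k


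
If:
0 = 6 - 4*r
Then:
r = 3/2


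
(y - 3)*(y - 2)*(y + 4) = y^3 - y^2 - 14*y + 24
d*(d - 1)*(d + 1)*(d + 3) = d^4 + 3*d^3 - d^2 - 3*d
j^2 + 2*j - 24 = (j - 4)*(j + 6)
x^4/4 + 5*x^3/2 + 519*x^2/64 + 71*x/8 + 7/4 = (x/4 + 1)*(x + 1/4)*(x + 7/4)*(x + 4)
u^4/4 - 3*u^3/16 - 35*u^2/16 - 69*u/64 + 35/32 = (u/4 + 1/2)*(u - 7/2)*(u - 1/2)*(u + 5/4)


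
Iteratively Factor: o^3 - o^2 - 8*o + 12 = (o - 2)*(o^2 + o - 6) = (o - 2)^2*(o + 3)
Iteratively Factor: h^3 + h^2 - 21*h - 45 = (h - 5)*(h^2 + 6*h + 9) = (h - 5)*(h + 3)*(h + 3)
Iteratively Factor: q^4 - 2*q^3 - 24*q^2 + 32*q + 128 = (q - 4)*(q^3 + 2*q^2 - 16*q - 32) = (q - 4)*(q + 2)*(q^2 - 16) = (q - 4)*(q + 2)*(q + 4)*(q - 4)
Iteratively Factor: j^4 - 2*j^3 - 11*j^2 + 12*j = (j - 4)*(j^3 + 2*j^2 - 3*j) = (j - 4)*(j + 3)*(j^2 - j) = (j - 4)*(j - 1)*(j + 3)*(j)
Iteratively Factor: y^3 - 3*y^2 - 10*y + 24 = (y - 4)*(y^2 + y - 6) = (y - 4)*(y - 2)*(y + 3)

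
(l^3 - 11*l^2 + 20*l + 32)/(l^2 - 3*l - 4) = l - 8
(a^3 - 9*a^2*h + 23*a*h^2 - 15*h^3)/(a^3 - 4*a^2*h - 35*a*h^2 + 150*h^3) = (a^2 - 4*a*h + 3*h^2)/(a^2 + a*h - 30*h^2)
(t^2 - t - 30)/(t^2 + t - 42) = (t + 5)/(t + 7)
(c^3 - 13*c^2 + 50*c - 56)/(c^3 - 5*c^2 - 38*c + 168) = (c - 2)/(c + 6)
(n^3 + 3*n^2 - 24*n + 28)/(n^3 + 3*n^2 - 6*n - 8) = (n^2 + 5*n - 14)/(n^2 + 5*n + 4)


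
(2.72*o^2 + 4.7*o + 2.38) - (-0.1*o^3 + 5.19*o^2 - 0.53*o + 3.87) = 0.1*o^3 - 2.47*o^2 + 5.23*o - 1.49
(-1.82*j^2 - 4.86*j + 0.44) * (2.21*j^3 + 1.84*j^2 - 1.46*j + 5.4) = -4.0222*j^5 - 14.0894*j^4 - 5.3128*j^3 - 1.9228*j^2 - 26.8864*j + 2.376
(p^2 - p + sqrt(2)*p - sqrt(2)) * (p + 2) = p^3 + p^2 + sqrt(2)*p^2 - 2*p + sqrt(2)*p - 2*sqrt(2)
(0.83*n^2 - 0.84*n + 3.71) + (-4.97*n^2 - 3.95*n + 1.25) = -4.14*n^2 - 4.79*n + 4.96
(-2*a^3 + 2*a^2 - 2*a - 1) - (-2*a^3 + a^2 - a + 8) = a^2 - a - 9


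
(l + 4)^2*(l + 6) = l^3 + 14*l^2 + 64*l + 96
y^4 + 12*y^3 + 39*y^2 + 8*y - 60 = (y - 1)*(y + 2)*(y + 5)*(y + 6)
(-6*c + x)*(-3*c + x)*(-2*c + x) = -36*c^3 + 36*c^2*x - 11*c*x^2 + x^3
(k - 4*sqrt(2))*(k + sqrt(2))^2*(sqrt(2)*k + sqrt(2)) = sqrt(2)*k^4 - 4*k^3 + sqrt(2)*k^3 - 14*sqrt(2)*k^2 - 4*k^2 - 14*sqrt(2)*k - 16*k - 16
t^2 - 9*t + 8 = (t - 8)*(t - 1)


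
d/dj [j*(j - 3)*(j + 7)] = 3*j^2 + 8*j - 21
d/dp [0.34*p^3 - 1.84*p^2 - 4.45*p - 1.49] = 1.02*p^2 - 3.68*p - 4.45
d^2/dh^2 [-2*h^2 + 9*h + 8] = -4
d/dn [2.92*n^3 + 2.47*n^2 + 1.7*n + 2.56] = 8.76*n^2 + 4.94*n + 1.7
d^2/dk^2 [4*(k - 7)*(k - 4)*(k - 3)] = 24*k - 112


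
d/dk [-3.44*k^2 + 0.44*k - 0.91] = 0.44 - 6.88*k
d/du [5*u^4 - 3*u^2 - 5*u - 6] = 20*u^3 - 6*u - 5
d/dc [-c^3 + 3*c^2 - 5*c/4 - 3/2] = -3*c^2 + 6*c - 5/4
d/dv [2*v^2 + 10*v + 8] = 4*v + 10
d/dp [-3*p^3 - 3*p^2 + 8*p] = -9*p^2 - 6*p + 8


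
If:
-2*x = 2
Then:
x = -1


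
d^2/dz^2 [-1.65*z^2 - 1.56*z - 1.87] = -3.30000000000000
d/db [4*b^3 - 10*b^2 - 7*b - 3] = 12*b^2 - 20*b - 7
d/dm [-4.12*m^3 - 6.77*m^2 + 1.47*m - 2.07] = -12.36*m^2 - 13.54*m + 1.47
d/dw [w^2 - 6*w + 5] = 2*w - 6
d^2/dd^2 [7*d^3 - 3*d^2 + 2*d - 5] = 42*d - 6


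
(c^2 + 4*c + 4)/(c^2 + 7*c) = (c^2 + 4*c + 4)/(c*(c + 7))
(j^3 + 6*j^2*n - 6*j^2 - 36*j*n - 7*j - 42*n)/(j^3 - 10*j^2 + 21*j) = (j^2 + 6*j*n + j + 6*n)/(j*(j - 3))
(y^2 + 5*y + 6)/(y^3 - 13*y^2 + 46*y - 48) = (y^2 + 5*y + 6)/(y^3 - 13*y^2 + 46*y - 48)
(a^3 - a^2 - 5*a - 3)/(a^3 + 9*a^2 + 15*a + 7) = (a - 3)/(a + 7)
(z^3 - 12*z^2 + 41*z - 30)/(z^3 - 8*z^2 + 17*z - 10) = (z - 6)/(z - 2)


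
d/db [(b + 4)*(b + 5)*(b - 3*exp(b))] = -3*b^2*exp(b) + 3*b^2 - 33*b*exp(b) + 18*b - 87*exp(b) + 20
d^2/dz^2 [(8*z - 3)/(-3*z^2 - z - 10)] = 2*(-(6*z + 1)^2*(8*z - 3) + (72*z - 1)*(3*z^2 + z + 10))/(3*z^2 + z + 10)^3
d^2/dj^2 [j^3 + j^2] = 6*j + 2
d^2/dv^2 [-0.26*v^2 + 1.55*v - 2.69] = -0.520000000000000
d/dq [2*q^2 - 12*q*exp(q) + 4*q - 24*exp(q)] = -12*q*exp(q) + 4*q - 36*exp(q) + 4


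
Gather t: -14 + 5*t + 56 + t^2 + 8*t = t^2 + 13*t + 42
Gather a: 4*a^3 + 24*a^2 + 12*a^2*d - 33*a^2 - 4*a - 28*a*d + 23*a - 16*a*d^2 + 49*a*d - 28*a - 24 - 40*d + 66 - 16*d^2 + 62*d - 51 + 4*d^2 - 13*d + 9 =4*a^3 + a^2*(12*d - 9) + a*(-16*d^2 + 21*d - 9) - 12*d^2 + 9*d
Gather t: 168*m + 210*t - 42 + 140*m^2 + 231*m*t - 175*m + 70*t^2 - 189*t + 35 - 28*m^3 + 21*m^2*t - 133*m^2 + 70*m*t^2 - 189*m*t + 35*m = -28*m^3 + 7*m^2 + 28*m + t^2*(70*m + 70) + t*(21*m^2 + 42*m + 21) - 7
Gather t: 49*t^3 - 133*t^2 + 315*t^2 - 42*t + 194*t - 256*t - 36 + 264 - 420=49*t^3 + 182*t^2 - 104*t - 192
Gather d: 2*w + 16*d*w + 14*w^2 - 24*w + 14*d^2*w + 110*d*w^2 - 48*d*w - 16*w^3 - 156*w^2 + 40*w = 14*d^2*w + d*(110*w^2 - 32*w) - 16*w^3 - 142*w^2 + 18*w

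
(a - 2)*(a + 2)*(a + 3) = a^3 + 3*a^2 - 4*a - 12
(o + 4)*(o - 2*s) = o^2 - 2*o*s + 4*o - 8*s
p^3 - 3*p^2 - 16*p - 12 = (p - 6)*(p + 1)*(p + 2)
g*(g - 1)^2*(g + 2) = g^4 - 3*g^2 + 2*g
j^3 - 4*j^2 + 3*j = j*(j - 3)*(j - 1)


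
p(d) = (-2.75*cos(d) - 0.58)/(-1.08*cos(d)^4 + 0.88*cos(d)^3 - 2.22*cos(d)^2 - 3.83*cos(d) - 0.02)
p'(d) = (-2.75*cos(d) - 0.58)*(-4.32*sin(d)*cos(d)^3 + 2.64*sin(d)*cos(d)^2 - 4.44*sin(d)*cos(d) - 3.83*sin(d))/(-1.08*cos(d)^4 + 0.88*cos(d)^3 - 2.22*cos(d)^2 - 3.83*cos(d) - 0.02)^2 + 2.75*sin(d)/(-1.08*cos(d)^4 + 0.88*cos(d)^3 - 2.22*cos(d)^2 - 3.83*cos(d) - 0.02) = (8.91*cos(d)^4 - 2.3344*cos(d)^3 + 4.5738*cos(d)^2 + 2.5752*cos(d) + 2.1664)*sin(d)/(1.1664*cos(d)^8 - 1.9008*cos(d)^7 + 5.5696*cos(d)^6 + 4.3656*cos(d)^5 - 1.7692*cos(d)^4 + 16.97*cos(d)^3 + 14.7577*cos(d)^2 + 0.1532*cos(d) + 0.0004)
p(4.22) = 0.63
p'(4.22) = -1.78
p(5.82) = 0.58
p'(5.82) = -0.19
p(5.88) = 0.56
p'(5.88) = -0.17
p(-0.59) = 0.60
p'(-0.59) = -0.26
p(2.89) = -14.59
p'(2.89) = 170.09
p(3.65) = 4.38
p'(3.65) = -28.51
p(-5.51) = 0.66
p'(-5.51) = 0.37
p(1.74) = -0.21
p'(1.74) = 5.98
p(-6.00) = 0.55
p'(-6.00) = 0.12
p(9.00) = 8.88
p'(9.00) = 101.07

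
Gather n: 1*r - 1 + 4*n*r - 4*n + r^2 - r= n*(4*r - 4) + r^2 - 1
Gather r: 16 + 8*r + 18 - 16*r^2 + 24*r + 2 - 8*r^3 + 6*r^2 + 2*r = -8*r^3 - 10*r^2 + 34*r + 36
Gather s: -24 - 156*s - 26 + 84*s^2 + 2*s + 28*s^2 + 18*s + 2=112*s^2 - 136*s - 48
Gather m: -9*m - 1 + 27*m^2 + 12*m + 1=27*m^2 + 3*m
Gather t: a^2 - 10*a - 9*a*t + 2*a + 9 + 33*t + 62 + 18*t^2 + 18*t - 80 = a^2 - 8*a + 18*t^2 + t*(51 - 9*a) - 9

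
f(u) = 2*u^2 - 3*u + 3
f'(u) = 4*u - 3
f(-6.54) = 108.16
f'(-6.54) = -29.16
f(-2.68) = 25.40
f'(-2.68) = -13.72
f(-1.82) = 15.08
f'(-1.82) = -10.28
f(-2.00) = 17.00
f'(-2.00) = -11.00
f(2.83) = 10.53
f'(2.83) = 8.32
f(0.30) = 2.28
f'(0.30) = -1.80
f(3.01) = 12.09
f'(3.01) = 9.04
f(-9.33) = 205.09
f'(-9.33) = -40.32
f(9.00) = 138.00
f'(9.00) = 33.00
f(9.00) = 138.00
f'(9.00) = 33.00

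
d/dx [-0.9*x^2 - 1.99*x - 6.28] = -1.8*x - 1.99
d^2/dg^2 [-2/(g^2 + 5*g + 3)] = 4*(g^2 + 5*g - (2*g + 5)^2 + 3)/(g^2 + 5*g + 3)^3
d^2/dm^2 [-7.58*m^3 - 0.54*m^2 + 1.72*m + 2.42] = -45.48*m - 1.08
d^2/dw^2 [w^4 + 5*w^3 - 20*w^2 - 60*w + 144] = 12*w^2 + 30*w - 40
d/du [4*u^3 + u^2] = 2*u*(6*u + 1)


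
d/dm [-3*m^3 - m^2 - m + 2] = -9*m^2 - 2*m - 1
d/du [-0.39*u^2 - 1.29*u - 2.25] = -0.78*u - 1.29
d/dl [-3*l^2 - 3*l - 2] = -6*l - 3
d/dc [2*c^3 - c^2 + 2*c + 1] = 6*c^2 - 2*c + 2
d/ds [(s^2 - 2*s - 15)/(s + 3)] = 1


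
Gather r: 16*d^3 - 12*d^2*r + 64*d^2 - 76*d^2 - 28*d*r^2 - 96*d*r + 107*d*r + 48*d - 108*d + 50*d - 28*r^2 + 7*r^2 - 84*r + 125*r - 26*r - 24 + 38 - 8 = 16*d^3 - 12*d^2 - 10*d + r^2*(-28*d - 21) + r*(-12*d^2 + 11*d + 15) + 6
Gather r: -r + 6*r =5*r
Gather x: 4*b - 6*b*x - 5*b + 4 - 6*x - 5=-b + x*(-6*b - 6) - 1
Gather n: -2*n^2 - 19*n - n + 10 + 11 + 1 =-2*n^2 - 20*n + 22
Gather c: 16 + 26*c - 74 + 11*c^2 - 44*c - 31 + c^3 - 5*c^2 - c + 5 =c^3 + 6*c^2 - 19*c - 84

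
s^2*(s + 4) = s^3 + 4*s^2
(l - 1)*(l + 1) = l^2 - 1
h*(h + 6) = h^2 + 6*h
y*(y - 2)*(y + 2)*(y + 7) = y^4 + 7*y^3 - 4*y^2 - 28*y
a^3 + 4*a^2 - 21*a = a*(a - 3)*(a + 7)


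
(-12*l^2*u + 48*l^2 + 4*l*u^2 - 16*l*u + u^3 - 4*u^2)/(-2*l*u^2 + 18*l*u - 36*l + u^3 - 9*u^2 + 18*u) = (6*l*u - 24*l + u^2 - 4*u)/(u^2 - 9*u + 18)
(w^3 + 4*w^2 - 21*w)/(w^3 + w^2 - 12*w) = (w + 7)/(w + 4)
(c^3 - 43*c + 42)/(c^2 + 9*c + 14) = (c^2 - 7*c + 6)/(c + 2)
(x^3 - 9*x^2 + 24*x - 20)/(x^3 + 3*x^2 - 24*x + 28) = (x - 5)/(x + 7)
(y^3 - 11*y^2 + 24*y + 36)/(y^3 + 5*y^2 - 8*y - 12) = (y^2 - 12*y + 36)/(y^2 + 4*y - 12)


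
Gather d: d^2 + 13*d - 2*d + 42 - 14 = d^2 + 11*d + 28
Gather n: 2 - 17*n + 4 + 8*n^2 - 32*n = 8*n^2 - 49*n + 6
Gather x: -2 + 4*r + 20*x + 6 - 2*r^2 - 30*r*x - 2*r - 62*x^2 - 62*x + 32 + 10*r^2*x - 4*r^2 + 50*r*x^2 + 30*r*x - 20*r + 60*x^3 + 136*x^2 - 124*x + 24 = -6*r^2 - 18*r + 60*x^3 + x^2*(50*r + 74) + x*(10*r^2 - 166) + 60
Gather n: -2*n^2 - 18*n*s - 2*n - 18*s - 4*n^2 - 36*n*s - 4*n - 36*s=-6*n^2 + n*(-54*s - 6) - 54*s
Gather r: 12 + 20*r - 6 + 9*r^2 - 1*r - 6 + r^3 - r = r^3 + 9*r^2 + 18*r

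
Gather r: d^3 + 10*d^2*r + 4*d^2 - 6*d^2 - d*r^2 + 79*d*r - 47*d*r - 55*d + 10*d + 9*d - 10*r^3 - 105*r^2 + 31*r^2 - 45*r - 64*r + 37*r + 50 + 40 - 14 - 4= d^3 - 2*d^2 - 36*d - 10*r^3 + r^2*(-d - 74) + r*(10*d^2 + 32*d - 72) + 72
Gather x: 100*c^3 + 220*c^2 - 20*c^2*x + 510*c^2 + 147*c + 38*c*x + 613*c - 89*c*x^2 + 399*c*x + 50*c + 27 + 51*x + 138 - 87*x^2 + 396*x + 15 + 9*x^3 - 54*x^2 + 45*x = 100*c^3 + 730*c^2 + 810*c + 9*x^3 + x^2*(-89*c - 141) + x*(-20*c^2 + 437*c + 492) + 180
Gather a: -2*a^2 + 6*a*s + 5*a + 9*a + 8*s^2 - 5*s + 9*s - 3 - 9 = -2*a^2 + a*(6*s + 14) + 8*s^2 + 4*s - 12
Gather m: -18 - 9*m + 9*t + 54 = -9*m + 9*t + 36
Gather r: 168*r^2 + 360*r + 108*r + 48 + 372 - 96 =168*r^2 + 468*r + 324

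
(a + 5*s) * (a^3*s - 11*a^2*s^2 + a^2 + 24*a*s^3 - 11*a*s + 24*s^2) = a^4*s - 6*a^3*s^2 + a^3 - 31*a^2*s^3 - 6*a^2*s + 120*a*s^4 - 31*a*s^2 + 120*s^3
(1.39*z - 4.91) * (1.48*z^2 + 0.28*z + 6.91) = 2.0572*z^3 - 6.8776*z^2 + 8.2301*z - 33.9281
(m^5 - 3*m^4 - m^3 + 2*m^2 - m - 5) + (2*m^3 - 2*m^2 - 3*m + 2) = m^5 - 3*m^4 + m^3 - 4*m - 3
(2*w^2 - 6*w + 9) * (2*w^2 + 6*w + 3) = 4*w^4 - 12*w^2 + 36*w + 27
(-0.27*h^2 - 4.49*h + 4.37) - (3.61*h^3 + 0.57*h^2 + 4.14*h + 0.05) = -3.61*h^3 - 0.84*h^2 - 8.63*h + 4.32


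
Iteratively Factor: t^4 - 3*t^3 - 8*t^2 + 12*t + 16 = (t - 4)*(t^3 + t^2 - 4*t - 4) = (t - 4)*(t + 2)*(t^2 - t - 2) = (t - 4)*(t - 2)*(t + 2)*(t + 1)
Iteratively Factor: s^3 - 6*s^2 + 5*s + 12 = (s + 1)*(s^2 - 7*s + 12) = (s - 3)*(s + 1)*(s - 4)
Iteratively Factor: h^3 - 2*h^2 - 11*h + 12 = (h - 4)*(h^2 + 2*h - 3) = (h - 4)*(h - 1)*(h + 3)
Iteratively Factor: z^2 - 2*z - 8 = (z + 2)*(z - 4)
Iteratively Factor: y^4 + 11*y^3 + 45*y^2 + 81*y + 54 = (y + 2)*(y^3 + 9*y^2 + 27*y + 27) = (y + 2)*(y + 3)*(y^2 + 6*y + 9) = (y + 2)*(y + 3)^2*(y + 3)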